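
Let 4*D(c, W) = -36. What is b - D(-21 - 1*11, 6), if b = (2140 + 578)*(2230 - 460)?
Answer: 4810869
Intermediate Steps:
D(c, W) = -9 (D(c, W) = (1/4)*(-36) = -9)
b = 4810860 (b = 2718*1770 = 4810860)
b - D(-21 - 1*11, 6) = 4810860 - 1*(-9) = 4810860 + 9 = 4810869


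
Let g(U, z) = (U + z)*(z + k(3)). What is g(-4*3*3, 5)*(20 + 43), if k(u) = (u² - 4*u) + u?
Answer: -9765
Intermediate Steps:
k(u) = u² - 3*u
g(U, z) = z*(U + z) (g(U, z) = (U + z)*(z + 3*(-3 + 3)) = (U + z)*(z + 3*0) = (U + z)*(z + 0) = (U + z)*z = z*(U + z))
g(-4*3*3, 5)*(20 + 43) = (5*(-4*3*3 + 5))*(20 + 43) = (5*(-12*3 + 5))*63 = (5*(-36 + 5))*63 = (5*(-31))*63 = -155*63 = -9765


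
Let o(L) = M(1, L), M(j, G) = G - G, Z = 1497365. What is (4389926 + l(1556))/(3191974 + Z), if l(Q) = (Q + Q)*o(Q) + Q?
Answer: 4391482/4689339 ≈ 0.93648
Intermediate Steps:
M(j, G) = 0
o(L) = 0
l(Q) = Q (l(Q) = (Q + Q)*0 + Q = (2*Q)*0 + Q = 0 + Q = Q)
(4389926 + l(1556))/(3191974 + Z) = (4389926 + 1556)/(3191974 + 1497365) = 4391482/4689339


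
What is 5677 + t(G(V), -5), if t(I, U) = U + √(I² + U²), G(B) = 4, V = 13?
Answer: 5672 + √41 ≈ 5678.4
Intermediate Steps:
5677 + t(G(V), -5) = 5677 + (-5 + √(4² + (-5)²)) = 5677 + (-5 + √(16 + 25)) = 5677 + (-5 + √41) = 5672 + √41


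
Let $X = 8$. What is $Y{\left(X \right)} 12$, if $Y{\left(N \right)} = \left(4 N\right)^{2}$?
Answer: $12288$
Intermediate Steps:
$Y{\left(N \right)} = 16 N^{2}$
$Y{\left(X \right)} 12 = 16 \cdot 8^{2} \cdot 12 = 16 \cdot 64 \cdot 12 = 1024 \cdot 12 = 12288$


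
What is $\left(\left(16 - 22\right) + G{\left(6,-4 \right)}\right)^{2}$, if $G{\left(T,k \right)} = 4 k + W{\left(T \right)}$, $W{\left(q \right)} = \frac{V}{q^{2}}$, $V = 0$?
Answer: $484$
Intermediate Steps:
$W{\left(q \right)} = 0$ ($W{\left(q \right)} = \frac{0}{q^{2}} = 0$)
$G{\left(T,k \right)} = 4 k$ ($G{\left(T,k \right)} = 4 k + 0 = 4 k$)
$\left(\left(16 - 22\right) + G{\left(6,-4 \right)}\right)^{2} = \left(\left(16 - 22\right) + 4 \left(-4\right)\right)^{2} = \left(-6 - 16\right)^{2} = \left(-22\right)^{2} = 484$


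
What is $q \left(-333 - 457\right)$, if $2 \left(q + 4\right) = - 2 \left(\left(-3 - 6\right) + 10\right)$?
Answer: $3950$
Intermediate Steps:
$q = -5$ ($q = -4 + \frac{\left(-2\right) \left(\left(-3 - 6\right) + 10\right)}{2} = -4 + \frac{\left(-2\right) \left(-9 + 10\right)}{2} = -4 + \frac{\left(-2\right) 1}{2} = -4 + \frac{1}{2} \left(-2\right) = -4 - 1 = -5$)
$q \left(-333 - 457\right) = - 5 \left(-333 - 457\right) = \left(-5\right) \left(-790\right) = 3950$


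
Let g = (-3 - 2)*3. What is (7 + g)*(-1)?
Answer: 8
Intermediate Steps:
g = -15 (g = -5*3 = -15)
(7 + g)*(-1) = (7 - 15)*(-1) = -8*(-1) = 8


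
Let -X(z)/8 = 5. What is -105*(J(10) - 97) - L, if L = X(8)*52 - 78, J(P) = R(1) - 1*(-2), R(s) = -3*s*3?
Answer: 13078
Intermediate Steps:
R(s) = -9*s
X(z) = -40 (X(z) = -8*5 = -40)
J(P) = -7 (J(P) = -9*1 - 1*(-2) = -9 + 2 = -7)
L = -2158 (L = -40*52 - 78 = -2080 - 78 = -2158)
-105*(J(10) - 97) - L = -105*(-7 - 97) - 1*(-2158) = -105*(-104) + 2158 = 10920 + 2158 = 13078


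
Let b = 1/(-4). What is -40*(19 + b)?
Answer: -750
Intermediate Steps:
b = -¼ ≈ -0.25000
-40*(19 + b) = -40*(19 - ¼) = -40*75/4 = -750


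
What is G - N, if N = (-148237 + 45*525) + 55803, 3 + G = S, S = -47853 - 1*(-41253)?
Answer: 62206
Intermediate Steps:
S = -6600 (S = -47853 + 41253 = -6600)
G = -6603 (G = -3 - 6600 = -6603)
N = -68809 (N = (-148237 + 23625) + 55803 = -124612 + 55803 = -68809)
G - N = -6603 - 1*(-68809) = -6603 + 68809 = 62206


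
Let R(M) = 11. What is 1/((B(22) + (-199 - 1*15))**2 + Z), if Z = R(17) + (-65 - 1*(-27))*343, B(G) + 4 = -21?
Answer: 1/44098 ≈ 2.2677e-5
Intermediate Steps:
B(G) = -25 (B(G) = -4 - 21 = -25)
Z = -13023 (Z = 11 + (-65 - 1*(-27))*343 = 11 + (-65 + 27)*343 = 11 - 38*343 = 11 - 13034 = -13023)
1/((B(22) + (-199 - 1*15))**2 + Z) = 1/((-25 + (-199 - 1*15))**2 - 13023) = 1/((-25 + (-199 - 15))**2 - 13023) = 1/((-25 - 214)**2 - 13023) = 1/((-239)**2 - 13023) = 1/(57121 - 13023) = 1/44098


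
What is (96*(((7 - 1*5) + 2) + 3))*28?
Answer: 18816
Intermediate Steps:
(96*(((7 - 1*5) + 2) + 3))*28 = (96*(((7 - 5) + 2) + 3))*28 = (96*((2 + 2) + 3))*28 = (96*(4 + 3))*28 = (96*7)*28 = 672*28 = 18816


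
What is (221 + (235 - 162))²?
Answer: 86436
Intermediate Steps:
(221 + (235 - 162))² = (221 + 73)² = 294² = 86436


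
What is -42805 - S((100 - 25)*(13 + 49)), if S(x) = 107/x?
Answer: -199043357/4650 ≈ -42805.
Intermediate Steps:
-42805 - S((100 - 25)*(13 + 49)) = -42805 - 107/((100 - 25)*(13 + 49)) = -42805 - 107/(75*62) = -42805 - 107/4650 = -199043357/4650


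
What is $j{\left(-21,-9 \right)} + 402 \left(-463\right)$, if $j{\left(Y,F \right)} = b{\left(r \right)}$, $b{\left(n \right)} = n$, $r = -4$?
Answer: $-186130$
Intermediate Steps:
$j{\left(Y,F \right)} = -4$
$j{\left(-21,-9 \right)} + 402 \left(-463\right) = -4 + 402 \left(-463\right) = -4 - 186126 = -186130$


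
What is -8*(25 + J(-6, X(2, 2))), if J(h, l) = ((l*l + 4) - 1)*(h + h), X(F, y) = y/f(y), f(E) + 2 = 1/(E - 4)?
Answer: 3736/25 ≈ 149.44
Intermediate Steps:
f(E) = -2 + 1/(-4 + E) (f(E) = -2 + 1/(E - 4) = -2 + 1/(-4 + E))
X(F, y) = y*(-4 + y)/(9 - 2*y) (X(F, y) = y/(((9 - 2*y)/(-4 + y))) = y*((-4 + y)/(9 - 2*y)) = y*(-4 + y)/(9 - 2*y))
J(h, l) = 2*h*(3 + l²) (J(h, l) = ((l² + 4) - 1)*(2*h) = ((4 + l²) - 1)*(2*h) = (3 + l²)*(2*h) = 2*h*(3 + l²))
-8*(25 + J(-6, X(2, 2))) = -8*(25 + 2*(-6)*(3 + (2*(4 - 1*2)/(-9 + 2*2))²)) = -8*(25 + 2*(-6)*(3 + (2*(4 - 2)/(-9 + 4))²)) = -8*(25 + 2*(-6)*(3 + (2*2/(-5))²)) = -8*(25 + 2*(-6)*(3 + (2*(-⅕)*2)²)) = -8*(25 + 2*(-6)*(3 + (-⅘)²)) = -8*(25 + 2*(-6)*(3 + 16/25)) = -8*(25 + 2*(-6)*(91/25)) = -8*(25 - 1092/25) = -8*(-467/25) = 3736/25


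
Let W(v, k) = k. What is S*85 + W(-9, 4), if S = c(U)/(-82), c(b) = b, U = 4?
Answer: -6/41 ≈ -0.14634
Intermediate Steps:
S = -2/41 (S = 4/(-82) = 4*(-1/82) = -2/41 ≈ -0.048781)
S*85 + W(-9, 4) = -2/41*85 + 4 = -170/41 + 4 = -6/41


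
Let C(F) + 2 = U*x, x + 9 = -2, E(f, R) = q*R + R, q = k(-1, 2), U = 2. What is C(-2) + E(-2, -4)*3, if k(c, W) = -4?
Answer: 12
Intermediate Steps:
q = -4
E(f, R) = -3*R (E(f, R) = -4*R + R = -3*R)
x = -11 (x = -9 - 2 = -11)
C(F) = -24 (C(F) = -2 + 2*(-11) = -2 - 22 = -24)
C(-2) + E(-2, -4)*3 = -24 - 3*(-4)*3 = -24 + 12*3 = -24 + 36 = 12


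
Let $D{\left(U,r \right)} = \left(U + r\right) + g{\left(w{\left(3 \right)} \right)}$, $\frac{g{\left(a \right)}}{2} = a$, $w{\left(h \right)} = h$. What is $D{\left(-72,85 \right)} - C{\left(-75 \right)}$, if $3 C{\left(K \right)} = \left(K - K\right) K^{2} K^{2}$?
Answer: $19$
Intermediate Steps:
$g{\left(a \right)} = 2 a$
$D{\left(U,r \right)} = 6 + U + r$ ($D{\left(U,r \right)} = \left(U + r\right) + 2 \cdot 3 = \left(U + r\right) + 6 = 6 + U + r$)
$C{\left(K \right)} = 0$ ($C{\left(K \right)} = \frac{\left(K - K\right) K^{2} K^{2}}{3} = \frac{0 K^{2} K^{2}}{3} = \frac{0 K^{2}}{3} = \frac{1}{3} \cdot 0 = 0$)
$D{\left(-72,85 \right)} - C{\left(-75 \right)} = \left(6 - 72 + 85\right) - 0 = 19 + 0 = 19$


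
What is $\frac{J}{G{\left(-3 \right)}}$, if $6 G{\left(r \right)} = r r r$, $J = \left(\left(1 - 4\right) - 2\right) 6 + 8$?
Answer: $\frac{44}{9} \approx 4.8889$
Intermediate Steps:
$J = -22$ ($J = \left(-3 - 2\right) 6 + 8 = \left(-5\right) 6 + 8 = -30 + 8 = -22$)
$G{\left(r \right)} = \frac{r^{3}}{6}$ ($G{\left(r \right)} = \frac{r r r}{6} = \frac{r^{2} r}{6} = \frac{r^{3}}{6}$)
$\frac{J}{G{\left(-3 \right)}} = - \frac{22}{\frac{1}{6} \left(-3\right)^{3}} = - \frac{22}{\frac{1}{6} \left(-27\right)} = - \frac{22}{- \frac{9}{2}} = \left(-22\right) \left(- \frac{2}{9}\right) = \frac{44}{9}$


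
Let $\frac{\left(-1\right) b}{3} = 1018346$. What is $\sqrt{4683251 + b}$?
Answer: $\sqrt{1628213} \approx 1276.0$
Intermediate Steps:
$b = -3055038$ ($b = \left(-3\right) 1018346 = -3055038$)
$\sqrt{4683251 + b} = \sqrt{4683251 - 3055038} = \sqrt{1628213}$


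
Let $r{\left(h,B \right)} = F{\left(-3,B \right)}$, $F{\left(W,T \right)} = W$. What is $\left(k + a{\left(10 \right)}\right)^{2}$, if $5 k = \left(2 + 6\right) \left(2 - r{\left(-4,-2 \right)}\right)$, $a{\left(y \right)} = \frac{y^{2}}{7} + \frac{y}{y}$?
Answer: $\frac{26569}{49} \approx 542.22$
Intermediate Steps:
$r{\left(h,B \right)} = -3$
$a{\left(y \right)} = 1 + \frac{y^{2}}{7}$ ($a{\left(y \right)} = y^{2} \cdot \frac{1}{7} + 1 = \frac{y^{2}}{7} + 1 = 1 + \frac{y^{2}}{7}$)
$k = 8$ ($k = \frac{\left(2 + 6\right) \left(2 - -3\right)}{5} = \frac{8 \left(2 + 3\right)}{5} = \frac{8 \cdot 5}{5} = \frac{1}{5} \cdot 40 = 8$)
$\left(k + a{\left(10 \right)}\right)^{2} = \left(8 + \left(1 + \frac{10^{2}}{7}\right)\right)^{2} = \left(8 + \left(1 + \frac{1}{7} \cdot 100\right)\right)^{2} = \left(8 + \left(1 + \frac{100}{7}\right)\right)^{2} = \left(8 + \frac{107}{7}\right)^{2} = \left(\frac{163}{7}\right)^{2} = \frac{26569}{49}$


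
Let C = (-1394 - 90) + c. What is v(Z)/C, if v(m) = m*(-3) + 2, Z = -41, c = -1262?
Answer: -125/2746 ≈ -0.045521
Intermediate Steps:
v(m) = 2 - 3*m (v(m) = -3*m + 2 = 2 - 3*m)
C = -2746 (C = (-1394 - 90) - 1262 = -1484 - 1262 = -2746)
v(Z)/C = (2 - 3*(-41))/(-2746) = (2 + 123)*(-1/2746) = 125*(-1/2746) = -125/2746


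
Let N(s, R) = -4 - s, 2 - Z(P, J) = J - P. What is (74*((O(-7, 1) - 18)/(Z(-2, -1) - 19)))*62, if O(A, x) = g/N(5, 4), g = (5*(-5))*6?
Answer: 9176/27 ≈ 339.85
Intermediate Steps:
Z(P, J) = 2 + P - J (Z(P, J) = 2 - (J - P) = 2 + (P - J) = 2 + P - J)
g = -150 (g = -25*6 = -150)
O(A, x) = 50/3 (O(A, x) = -150/(-4 - 1*5) = -150/(-4 - 5) = -150/(-9) = -150*(-1/9) = 50/3)
(74*((O(-7, 1) - 18)/(Z(-2, -1) - 19)))*62 = (74*((50/3 - 18)/((2 - 2 - 1*(-1)) - 19)))*62 = (74*(-4/(3*((2 - 2 + 1) - 19))))*62 = (74*(-4/(3*(1 - 19))))*62 = (74*(-4/3/(-18)))*62 = (74*(-4/3*(-1/18)))*62 = (74*(2/27))*62 = (148/27)*62 = 9176/27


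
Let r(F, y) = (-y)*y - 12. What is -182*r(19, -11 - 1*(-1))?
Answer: 20384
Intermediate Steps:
r(F, y) = -12 - y² (r(F, y) = -y² - 12 = -12 - y²)
-182*r(19, -11 - 1*(-1)) = -182*(-12 - (-11 - 1*(-1))²) = -182*(-12 - (-11 + 1)²) = -182*(-12 - 1*(-10)²) = -182*(-12 - 1*100) = -182*(-12 - 100) = -182*(-112) = 20384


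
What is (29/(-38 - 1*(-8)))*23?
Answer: -667/30 ≈ -22.233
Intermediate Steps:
(29/(-38 - 1*(-8)))*23 = (29/(-38 + 8))*23 = (29/(-30))*23 = -1/30*29*23 = -29/30*23 = -667/30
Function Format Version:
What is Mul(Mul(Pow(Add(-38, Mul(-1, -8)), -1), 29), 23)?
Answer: Rational(-667, 30) ≈ -22.233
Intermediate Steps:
Mul(Mul(Pow(Add(-38, Mul(-1, -8)), -1), 29), 23) = Mul(Mul(Pow(Add(-38, 8), -1), 29), 23) = Mul(Mul(Pow(-30, -1), 29), 23) = Mul(Mul(Rational(-1, 30), 29), 23) = Mul(Rational(-29, 30), 23) = Rational(-667, 30)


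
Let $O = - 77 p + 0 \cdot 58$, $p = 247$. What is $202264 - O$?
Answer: $221283$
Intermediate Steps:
$O = -19019$ ($O = \left(-77\right) 247 + 0 \cdot 58 = -19019 + 0 = -19019$)
$202264 - O = 202264 - -19019 = 202264 + 19019 = 221283$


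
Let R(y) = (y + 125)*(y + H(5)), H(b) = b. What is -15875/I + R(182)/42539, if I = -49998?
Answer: 3545641807/2126864922 ≈ 1.6671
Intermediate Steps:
R(y) = (5 + y)*(125 + y) (R(y) = (y + 125)*(y + 5) = (125 + y)*(5 + y) = (5 + y)*(125 + y))
-15875/I + R(182)/42539 = -15875/(-49998) + (625 + 182**2 + 130*182)/42539 = -15875*(-1/49998) + (625 + 33124 + 23660)*(1/42539) = 15875/49998 + 57409*(1/42539) = 15875/49998 + 57409/42539 = 3545641807/2126864922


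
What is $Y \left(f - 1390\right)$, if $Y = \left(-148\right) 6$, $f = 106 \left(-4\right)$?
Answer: $1610832$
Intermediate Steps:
$f = -424$
$Y = -888$
$Y \left(f - 1390\right) = - 888 \left(-424 - 1390\right) = \left(-888\right) \left(-1814\right) = 1610832$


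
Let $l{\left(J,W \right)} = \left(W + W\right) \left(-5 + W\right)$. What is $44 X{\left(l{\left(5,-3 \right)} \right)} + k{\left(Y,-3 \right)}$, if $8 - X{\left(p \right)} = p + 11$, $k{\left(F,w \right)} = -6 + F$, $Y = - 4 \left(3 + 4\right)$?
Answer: $-2278$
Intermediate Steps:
$l{\left(J,W \right)} = 2 W \left(-5 + W\right)$
$Y = -28$ ($Y = \left(-4\right) 7 = -28$)
$X{\left(p \right)} = -3 - p$ ($X{\left(p \right)} = 8 - \left(p + 11\right) = 8 - \left(11 + p\right) = -3 - p$)
$44 X{\left(l{\left(5,-3 \right)} \right)} + k{\left(Y,-3 \right)} = 44 \left(-3 - 2 \left(-3\right) \left(-5 - 3\right)\right) - 34 = 44 \left(-3 - 2 \left(-3\right) \left(-8\right)\right) - 34 = 44 \left(-3 - 48\right) - 34 = 44 \left(-51\right) - 34 = -2244 - 34 = -2278$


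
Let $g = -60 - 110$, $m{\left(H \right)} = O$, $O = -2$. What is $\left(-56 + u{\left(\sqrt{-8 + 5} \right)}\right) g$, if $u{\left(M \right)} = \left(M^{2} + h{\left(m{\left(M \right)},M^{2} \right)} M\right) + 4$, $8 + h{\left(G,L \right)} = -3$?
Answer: $9350 + 1870 i \sqrt{3} \approx 9350.0 + 3238.9 i$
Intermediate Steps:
$m{\left(H \right)} = -2$
$h{\left(G,L \right)} = -11$ ($h{\left(G,L \right)} = -8 - 3 = -11$)
$u{\left(M \right)} = 4 + M^{2} - 11 M$ ($u{\left(M \right)} = \left(M^{2} - 11 M\right) + 4 = 4 + M^{2} - 11 M$)
$g = -170$ ($g = -60 - 110 = -170$)
$\left(-56 + u{\left(\sqrt{-8 + 5} \right)}\right) g = \left(-56 + \left(4 + \left(\sqrt{-8 + 5}\right)^{2} - 11 \sqrt{-8 + 5}\right)\right) \left(-170\right) = \left(-56 + \left(4 + \left(\sqrt{-3}\right)^{2} - 11 \sqrt{-3}\right)\right) \left(-170\right) = \left(-56 + \left(4 + \left(i \sqrt{3}\right)^{2} - 11 i \sqrt{3}\right)\right) \left(-170\right) = \left(-56 - \left(-1 + 11 i \sqrt{3}\right)\right) \left(-170\right) = \left(-56 + \left(1 - 11 i \sqrt{3}\right)\right) \left(-170\right) = \left(-55 - 11 i \sqrt{3}\right) \left(-170\right) = 9350 + 1870 i \sqrt{3}$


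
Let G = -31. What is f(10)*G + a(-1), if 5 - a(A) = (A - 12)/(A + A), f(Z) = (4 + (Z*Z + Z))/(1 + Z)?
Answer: -7101/22 ≈ -322.77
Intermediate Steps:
f(Z) = (4 + Z + Z**2)/(1 + Z) (f(Z) = (4 + (Z**2 + Z))/(1 + Z) = (4 + (Z + Z**2))/(1 + Z) = (4 + Z + Z**2)/(1 + Z))
a(A) = 5 - (-12 + A)/(2*A) (a(A) = 5 - (A - 12)/(A + A) = 5 - (-12 + A)/(2*A))
f(10)*G + a(-1) = ((4 + 10 + 10**2)/(1 + 10))*(-31) + (9/2 + 6/(-1)) = ((4 + 10 + 100)/11)*(-31) + (9/2 + 6*(-1)) = ((1/11)*114)*(-31) + (9/2 - 6) = (114/11)*(-31) - 3/2 = -3534/11 - 3/2 = -7101/22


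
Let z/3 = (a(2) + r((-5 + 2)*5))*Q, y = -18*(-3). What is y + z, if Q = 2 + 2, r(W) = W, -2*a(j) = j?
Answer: -138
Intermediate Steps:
a(j) = -j/2
Q = 4
y = 54
z = -192 (z = 3*((-½*2 + (-5 + 2)*5)*4) = 3*((-1 - 3*5)*4) = 3*((-1 - 15)*4) = 3*(-16*4) = 3*(-64) = -192)
y + z = 54 - 192 = -138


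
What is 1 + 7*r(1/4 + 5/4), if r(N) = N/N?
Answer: 8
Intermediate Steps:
r(N) = 1
1 + 7*r(1/4 + 5/4) = 1 + 7*1 = 1 + 7 = 8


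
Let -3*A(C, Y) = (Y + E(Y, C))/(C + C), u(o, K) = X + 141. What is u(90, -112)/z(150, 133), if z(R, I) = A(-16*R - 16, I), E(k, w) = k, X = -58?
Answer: 601584/133 ≈ 4523.2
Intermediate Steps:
u(o, K) = 83 (u(o, K) = -58 + 141 = 83)
A(C, Y) = -Y/(3*C) (A(C, Y) = -(Y + Y)/(3*(C + C)) = -2*Y/(3*(2*C)) = -2*Y*1/(2*C)/3 = -Y/(3*C))
z(R, I) = -I/(3*(-16 - 16*R)) (z(R, I) = -I/(3*(-16*R - 16)) = -I/(3*(-16 - 16*R)))
u(90, -112)/z(150, 133) = 83/(((1/48)*133/(1 + 150))) = 83/(((1/48)*133/151)) = 83/(((1/48)*133*(1/151))) = 83/(133/7248) = 83*(7248/133) = 601584/133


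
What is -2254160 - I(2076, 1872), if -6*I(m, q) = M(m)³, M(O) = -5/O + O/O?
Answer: -121009092783997049/53682569856 ≈ -2.2542e+6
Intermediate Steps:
M(O) = 1 - 5/O (M(O) = -5/O + 1 = 1 - 5/O)
I(m, q) = -(-5 + m)³/(6*m³) (I(m, q) = -(-5 + m)³/m³/6 = -(-5 + m)³/(6*m³))
-2254160 - I(2076, 1872) = -2254160 - (-1)*(-5 + 2076)³/(6*2076³) = -2254160 - (-1)*2071³/(6*8947094976) = -2254160 - (-1)*8882603911/(6*8947094976) = -2254160 - 1*(-8882603911/53682569856) = -2254160 + 8882603911/53682569856 = -121009092783997049/53682569856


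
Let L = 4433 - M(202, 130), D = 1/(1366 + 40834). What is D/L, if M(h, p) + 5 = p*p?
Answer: -1/525896400 ≈ -1.9015e-9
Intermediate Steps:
D = 1/42200 ≈ 2.3697e-5
M(h, p) = -5 + p² (M(h, p) = -5 + p*p = -5 + p²)
L = -12462 (L = 4433 - (-5 + 130²) = 4433 - (-5 + 16900) = 4433 - 1*16895 = 4433 - 16895 = -12462)
D/L = (1/42200)/(-12462) = (1/42200)*(-1/12462) = -1/525896400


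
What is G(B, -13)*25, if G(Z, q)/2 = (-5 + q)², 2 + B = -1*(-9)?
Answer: 16200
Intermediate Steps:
B = 7 (B = -2 - 1*(-9) = -2 + 9 = 7)
G(Z, q) = 2*(-5 + q)²
G(B, -13)*25 = (2*(-5 - 13)²)*25 = (2*(-18)²)*25 = (2*324)*25 = 648*25 = 16200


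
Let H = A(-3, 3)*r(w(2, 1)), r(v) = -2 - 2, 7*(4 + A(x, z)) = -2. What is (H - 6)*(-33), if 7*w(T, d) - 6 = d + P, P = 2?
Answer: -2574/7 ≈ -367.71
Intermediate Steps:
w(T, d) = 8/7 + d/7 (w(T, d) = 6/7 + (d + 2)/7 = 6/7 + (2 + d)/7 = 6/7 + (2/7 + d/7) = 8/7 + d/7)
A(x, z) = -30/7 (A(x, z) = -4 + (⅐)*(-2) = -4 - 2/7 = -30/7)
r(v) = -4
H = 120/7 (H = -30/7*(-4) = 120/7 ≈ 17.143)
(H - 6)*(-33) = (120/7 - 6)*(-33) = (78/7)*(-33) = -2574/7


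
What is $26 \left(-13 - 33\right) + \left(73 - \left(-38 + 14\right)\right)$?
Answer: $-1099$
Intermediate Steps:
$26 \left(-13 - 33\right) + \left(73 - \left(-38 + 14\right)\right) = 26 \left(-13 - 33\right) + \left(73 - -24\right) = 26 \left(-46\right) + \left(73 + 24\right) = -1196 + 97 = -1099$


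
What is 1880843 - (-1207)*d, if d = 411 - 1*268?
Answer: 2053444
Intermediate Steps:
d = 143 (d = 411 - 268 = 143)
1880843 - (-1207)*d = 1880843 - (-1207)*143 = 1880843 - 1*(-172601) = 1880843 + 172601 = 2053444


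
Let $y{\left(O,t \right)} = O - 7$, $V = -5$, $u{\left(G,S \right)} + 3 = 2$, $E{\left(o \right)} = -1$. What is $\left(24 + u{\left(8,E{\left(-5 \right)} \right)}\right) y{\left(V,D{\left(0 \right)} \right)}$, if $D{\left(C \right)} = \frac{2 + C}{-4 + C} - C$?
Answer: $-276$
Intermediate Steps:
$D{\left(C \right)} = - C + \frac{2 + C}{-4 + C}$ ($D{\left(C \right)} = \frac{2 + C}{-4 + C} - C = - C + \frac{2 + C}{-4 + C}$)
$u{\left(G,S \right)} = -1$ ($u{\left(G,S \right)} = -3 + 2 = -1$)
$y{\left(O,t \right)} = -7 + O$
$\left(24 + u{\left(8,E{\left(-5 \right)} \right)}\right) y{\left(V,D{\left(0 \right)} \right)} = \left(24 - 1\right) \left(-7 - 5\right) = 23 \left(-12\right) = -276$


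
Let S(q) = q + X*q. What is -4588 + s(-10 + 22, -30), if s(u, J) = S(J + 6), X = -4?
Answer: -4516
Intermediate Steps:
S(q) = -3*q (S(q) = q - 4*q = -3*q)
s(u, J) = -18 - 3*J (s(u, J) = -3*(J + 6) = -3*(6 + J) = -18 - 3*J)
-4588 + s(-10 + 22, -30) = -4588 + (-18 - 3*(-30)) = -4588 + (-18 + 90) = -4588 + 72 = -4516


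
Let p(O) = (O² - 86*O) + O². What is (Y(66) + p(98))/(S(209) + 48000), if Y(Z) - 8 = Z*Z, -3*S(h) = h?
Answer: 45432/143791 ≈ 0.31596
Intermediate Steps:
S(h) = -h/3
Y(Z) = 8 + Z² (Y(Z) = 8 + Z*Z = 8 + Z²)
p(O) = -86*O + 2*O²
(Y(66) + p(98))/(S(209) + 48000) = ((8 + 66²) + 2*98*(-43 + 98))/(-⅓*209 + 48000) = ((8 + 4356) + 2*98*55)/(-209/3 + 48000) = (4364 + 10780)/(143791/3) = 15144*(3/143791) = 45432/143791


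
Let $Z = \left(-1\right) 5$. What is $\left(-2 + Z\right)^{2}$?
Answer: $49$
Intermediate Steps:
$Z = -5$
$\left(-2 + Z\right)^{2} = \left(-2 - 5\right)^{2} = \left(-7\right)^{2} = 49$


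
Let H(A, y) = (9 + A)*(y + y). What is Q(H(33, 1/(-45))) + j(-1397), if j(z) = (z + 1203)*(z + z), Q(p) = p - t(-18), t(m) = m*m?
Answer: 8125652/15 ≈ 5.4171e+5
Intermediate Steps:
t(m) = m²
H(A, y) = 2*y*(9 + A) (H(A, y) = (9 + A)*(2*y) = 2*y*(9 + A))
Q(p) = -324 + p (Q(p) = p - 1*(-18)² = p - 1*324 = p - 324 = -324 + p)
j(z) = 2*z*(1203 + z) (j(z) = (1203 + z)*(2*z) = 2*z*(1203 + z))
Q(H(33, 1/(-45))) + j(-1397) = (-324 + 2*(9 + 33)/(-45)) + 2*(-1397)*(1203 - 1397) = (-324 + 2*(-1/45)*42) + 2*(-1397)*(-194) = (-324 - 28/15) + 542036 = -4888/15 + 542036 = 8125652/15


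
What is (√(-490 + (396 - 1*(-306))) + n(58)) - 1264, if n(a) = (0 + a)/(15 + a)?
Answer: -92214/73 + 2*√53 ≈ -1248.6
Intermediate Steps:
n(a) = a/(15 + a)
(√(-490 + (396 - 1*(-306))) + n(58)) - 1264 = (√(-490 + (396 - 1*(-306))) + 58/(15 + 58)) - 1264 = (√(-490 + (396 + 306)) + 58/73) - 1264 = (√(-490 + 702) + 58*(1/73)) - 1264 = (√212 + 58/73) - 1264 = (2*√53 + 58/73) - 1264 = (58/73 + 2*√53) - 1264 = -92214/73 + 2*√53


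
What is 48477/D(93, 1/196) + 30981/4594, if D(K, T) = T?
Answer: 43649885229/4594 ≈ 9.5015e+6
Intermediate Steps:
48477/D(93, 1/196) + 30981/4594 = 48477/(1/196) + 30981/4594 = 48477/(1/196) + 30981*(1/4594) = 48477*196 + 30981/4594 = 9501492 + 30981/4594 = 43649885229/4594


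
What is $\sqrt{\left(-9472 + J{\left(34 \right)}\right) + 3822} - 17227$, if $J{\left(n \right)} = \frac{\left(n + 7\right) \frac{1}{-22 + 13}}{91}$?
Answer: $-17227 + \frac{i \sqrt{421092581}}{273} \approx -17227.0 + 75.167 i$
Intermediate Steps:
$J{\left(n \right)} = - \frac{1}{117} - \frac{n}{819}$ ($J{\left(n \right)} = \frac{7 + n}{-9} \cdot \frac{1}{91} = \left(7 + n\right) \left(- \frac{1}{9}\right) \frac{1}{91} = \left(- \frac{7}{9} - \frac{n}{9}\right) \frac{1}{91} = - \frac{1}{117} - \frac{n}{819}$)
$\sqrt{\left(-9472 + J{\left(34 \right)}\right) + 3822} - 17227 = \sqrt{\left(-9472 - \frac{41}{819}\right) + 3822} - 17227 = \sqrt{- \frac{7757609}{819} + 3822} - 17227 = \sqrt{- \frac{4627391}{819}} - 17227 = \frac{i \sqrt{421092581}}{273} - 17227 = -17227 + \frac{i \sqrt{421092581}}{273}$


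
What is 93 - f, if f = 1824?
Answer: -1731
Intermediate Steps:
93 - f = 93 - 1*1824 = 93 - 1824 = -1731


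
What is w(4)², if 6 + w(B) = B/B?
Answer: 25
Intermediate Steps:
w(B) = -5 (w(B) = -6 + B/B = -6 + 1 = -5)
w(4)² = (-5)² = 25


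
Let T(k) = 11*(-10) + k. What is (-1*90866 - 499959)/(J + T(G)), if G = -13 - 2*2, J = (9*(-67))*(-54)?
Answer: -118165/6487 ≈ -18.216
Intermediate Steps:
J = 32562 (J = -603*(-54) = 32562)
G = -17 (G = -13 - 4 = -17)
T(k) = -110 + k
(-1*90866 - 499959)/(J + T(G)) = (-1*90866 - 499959)/(32562 + (-110 - 17)) = (-90866 - 499959)/(32562 - 127) = -590825/32435 = -590825*1/32435 = -118165/6487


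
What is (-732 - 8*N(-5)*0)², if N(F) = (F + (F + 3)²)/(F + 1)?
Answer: 535824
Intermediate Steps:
N(F) = (F + (3 + F)²)/(1 + F)
(-732 - 8*N(-5)*0)² = (-732 - 8*(-5 + (3 - 5)²)/(1 - 5)*0)² = (-732 - 8*(-5 + (-2)²)/(-4)*0)² = (-732 - (-2)*(-5 + 4)*0)² = (-732 - (-2)*(-1)*0)² = (-732 - 8*¼*0)² = (-732 - 2*0)² = (-732 + 0)² = (-732)² = 535824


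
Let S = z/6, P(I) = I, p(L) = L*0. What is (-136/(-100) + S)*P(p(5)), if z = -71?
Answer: 0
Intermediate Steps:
p(L) = 0
S = -71/6 ≈ -11.833
(-136/(-100) + S)*P(p(5)) = (-136/(-100) - 71/6)*0 = (-136*(-1/100) - 71/6)*0 = (34/25 - 71/6)*0 = -1571/150*0 = 0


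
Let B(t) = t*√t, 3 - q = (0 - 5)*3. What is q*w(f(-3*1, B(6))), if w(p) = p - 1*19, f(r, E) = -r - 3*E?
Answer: -288 - 324*√6 ≈ -1081.6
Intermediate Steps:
q = 18 (q = 3 - (0 - 5)*3 = 3 - (-5)*3 = 3 - 1*(-15) = 3 + 15 = 18)
B(t) = t^(3/2)
w(p) = -19 + p (w(p) = p - 19 = -19 + p)
q*w(f(-3*1, B(6))) = 18*(-19 + (-(-3) - 18*√6)) = 18*(-19 + (-1*(-3) - 18*√6)) = 18*(-19 + (3 - 18*√6)) = 18*(-16 - 18*√6) = -288 - 324*√6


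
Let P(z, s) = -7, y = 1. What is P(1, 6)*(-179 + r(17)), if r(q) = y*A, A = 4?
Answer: 1225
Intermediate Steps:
r(q) = 4 (r(q) = 1*4 = 4)
P(1, 6)*(-179 + r(17)) = -7*(-179 + 4) = -7*(-175) = 1225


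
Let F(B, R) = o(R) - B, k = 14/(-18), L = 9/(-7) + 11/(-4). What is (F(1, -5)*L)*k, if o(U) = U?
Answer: -113/6 ≈ -18.833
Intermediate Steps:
L = -113/28 (L = 9*(-⅐) + 11*(-¼) = -9/7 - 11/4 = -113/28 ≈ -4.0357)
k = -7/9 (k = 14*(-1/18) = -7/9 ≈ -0.77778)
F(B, R) = R - B
(F(1, -5)*L)*k = ((-5 - 1*1)*(-113/28))*(-7/9) = ((-5 - 1)*(-113/28))*(-7/9) = -6*(-113/28)*(-7/9) = (339/14)*(-7/9) = -113/6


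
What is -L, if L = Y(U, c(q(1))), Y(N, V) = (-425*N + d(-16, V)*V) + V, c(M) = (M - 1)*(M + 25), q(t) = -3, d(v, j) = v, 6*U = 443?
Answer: 180355/6 ≈ 30059.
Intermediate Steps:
U = 443/6 (U = (⅙)*443 = 443/6 ≈ 73.833)
c(M) = (-1 + M)*(25 + M)
Y(N, V) = -425*N - 15*V (Y(N, V) = (-425*N - 16*V) + V = -425*N - 15*V)
L = -180355/6 (L = -425*443/6 - 15*(-25 + (-3)² + 24*(-3)) = -188275/6 - 15*(-25 + 9 - 72) = -188275/6 - 15*(-88) = -188275/6 + 1320 = -180355/6 ≈ -30059.)
-L = -1*(-180355/6) = 180355/6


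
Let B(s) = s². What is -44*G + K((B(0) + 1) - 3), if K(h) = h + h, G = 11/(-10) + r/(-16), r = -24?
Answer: -108/5 ≈ -21.600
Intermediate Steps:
G = ⅖ (G = 11/(-10) - 24/(-16) = 11*(-⅒) - 24*(-1/16) = -11/10 + 3/2 = ⅖ ≈ 0.40000)
K(h) = 2*h
-44*G + K((B(0) + 1) - 3) = -44*⅖ + 2*((0² + 1) - 3) = -88/5 + 2*((0 + 1) - 3) = -88/5 + 2*(1 - 3) = -88/5 + 2*(-2) = -88/5 - 4 = -108/5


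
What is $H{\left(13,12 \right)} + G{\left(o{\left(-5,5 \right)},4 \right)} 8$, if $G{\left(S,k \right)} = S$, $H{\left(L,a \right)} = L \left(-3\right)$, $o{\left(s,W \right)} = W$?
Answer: $1$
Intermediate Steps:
$H{\left(L,a \right)} = - 3 L$
$H{\left(13,12 \right)} + G{\left(o{\left(-5,5 \right)},4 \right)} 8 = \left(-3\right) 13 + 5 \cdot 8 = -39 + 40 = 1$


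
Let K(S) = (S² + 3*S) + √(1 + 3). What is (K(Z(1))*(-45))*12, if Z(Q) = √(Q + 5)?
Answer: -4320 - 1620*√6 ≈ -8288.2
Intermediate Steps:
Z(Q) = √(5 + Q)
K(S) = 2 + S² + 3*S (K(S) = (S² + 3*S) + √4 = (S² + 3*S) + 2 = 2 + S² + 3*S)
(K(Z(1))*(-45))*12 = ((2 + (√(5 + 1))² + 3*√(5 + 1))*(-45))*12 = ((2 + (√6)² + 3*√6)*(-45))*12 = ((2 + 6 + 3*√6)*(-45))*12 = ((8 + 3*√6)*(-45))*12 = (-360 - 135*√6)*12 = -4320 - 1620*√6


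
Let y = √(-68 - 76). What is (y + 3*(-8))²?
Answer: 432 - 576*I ≈ 432.0 - 576.0*I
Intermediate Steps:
y = 12*I (y = √(-144) = 12*I ≈ 12.0*I)
(y + 3*(-8))² = (12*I + 3*(-8))² = (12*I - 24)² = (-24 + 12*I)²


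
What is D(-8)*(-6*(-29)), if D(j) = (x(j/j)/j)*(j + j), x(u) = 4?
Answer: 1392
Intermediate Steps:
D(j) = 8 (D(j) = (4/j)*(j + j) = (4/j)*(2*j) = 8)
D(-8)*(-6*(-29)) = 8*(-6*(-29)) = 8*174 = 1392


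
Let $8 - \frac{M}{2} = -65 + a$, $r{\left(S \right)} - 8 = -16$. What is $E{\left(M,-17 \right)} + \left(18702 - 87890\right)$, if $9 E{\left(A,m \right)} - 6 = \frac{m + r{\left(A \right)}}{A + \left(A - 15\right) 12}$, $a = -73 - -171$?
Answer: $- \frac{103365871}{1494} \approx -69187.0$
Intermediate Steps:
$r{\left(S \right)} = -8$ ($r{\left(S \right)} = 8 - 16 = -8$)
$a = 98$ ($a = -73 + 171 = 98$)
$M = -50$ ($M = 16 - 2 \left(-65 + 98\right) = 16 - 66 = -50$)
$E{\left(A,m \right)} = \frac{2}{3} + \frac{-8 + m}{9 \left(-180 + 13 A\right)}$ ($E{\left(A,m \right)} = \frac{2}{3} + \frac{\left(m - 8\right) \frac{1}{A + \left(A - 15\right) 12}}{9} = \frac{2}{3} + \frac{\left(-8 + m\right) \frac{1}{A + \left(A - 15\right) 12}}{9} = \frac{2}{3} + \frac{\left(-8 + m\right) \frac{1}{A + \left(-15 + A\right) 12}}{9} = \frac{2}{3} + \frac{\left(-8 + m\right) \frac{1}{A + \left(-180 + 12 A\right)}}{9} = \frac{2}{3} + \frac{\left(-8 + m\right) \frac{1}{-180 + 13 A}}{9} = \frac{2}{3} + \frac{\frac{1}{-180 + 13 A} \left(-8 + m\right)}{9} = \frac{2}{3} + \frac{-8 + m}{9 \left(-180 + 13 A\right)}$)
$E{\left(M,-17 \right)} + \left(18702 - 87890\right) = \frac{-1088 - 17 + 78 \left(-50\right)}{9 \left(-180 + 13 \left(-50\right)\right)} + \left(18702 - 87890\right) = \frac{-1088 - 17 - 3900}{9 \left(-180 - 650\right)} + \left(18702 - 87890\right) = \frac{1}{9} \frac{1}{-830} \left(-5005\right) + \left(18702 - 87890\right) = \frac{1}{9} \left(- \frac{1}{830}\right) \left(-5005\right) - 69188 = \frac{1001}{1494} - 69188 = - \frac{103365871}{1494}$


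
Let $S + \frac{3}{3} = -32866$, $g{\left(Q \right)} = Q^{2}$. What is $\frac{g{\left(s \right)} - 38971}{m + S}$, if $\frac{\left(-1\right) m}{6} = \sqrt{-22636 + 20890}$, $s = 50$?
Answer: $\frac{1198692357}{1080302545} - \frac{656478 i \sqrt{194}}{1080302545} \approx 1.1096 - 0.008464 i$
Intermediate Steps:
$S = -32867$ ($S = -1 - 32866 = -32867$)
$m = - 18 i \sqrt{194}$ ($m = - 6 \sqrt{-22636 + 20890} = - 6 \sqrt{-1746} = - 6 \cdot 3 i \sqrt{194} = - 18 i \sqrt{194} \approx - 250.71 i$)
$\frac{g{\left(s \right)} - 38971}{m + S} = \frac{50^{2} - 38971}{- 18 i \sqrt{194} - 32867} = \frac{2500 - 38971}{-32867 - 18 i \sqrt{194}} = - \frac{36471}{-32867 - 18 i \sqrt{194}}$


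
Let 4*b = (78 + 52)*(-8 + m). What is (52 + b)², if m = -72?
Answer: 6492304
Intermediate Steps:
b = -2600 (b = ((78 + 52)*(-8 - 72))/4 = (130*(-80))/4 = (¼)*(-10400) = -2600)
(52 + b)² = (52 - 2600)² = (-2548)² = 6492304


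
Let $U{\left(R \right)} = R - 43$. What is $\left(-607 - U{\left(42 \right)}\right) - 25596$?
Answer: $-26202$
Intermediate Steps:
$U{\left(R \right)} = -43 + R$
$\left(-607 - U{\left(42 \right)}\right) - 25596 = \left(-607 - \left(-43 + 42\right)\right) - 25596 = \left(-607 - -1\right) - 25596 = \left(-607 + 1\right) - 25596 = -606 - 25596 = -26202$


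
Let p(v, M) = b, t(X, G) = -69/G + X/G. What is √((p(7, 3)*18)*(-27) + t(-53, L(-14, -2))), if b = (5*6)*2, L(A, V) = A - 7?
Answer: I*√12856998/21 ≈ 170.75*I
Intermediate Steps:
L(A, V) = -7 + A
b = 60 (b = 30*2 = 60)
p(v, M) = 60
√((p(7, 3)*18)*(-27) + t(-53, L(-14, -2))) = √((60*18)*(-27) + (-69 - 53)/(-7 - 14)) = √(1080*(-27) - 122/(-21)) = √(-29160 - 1/21*(-122)) = √(-29160 + 122/21) = √(-612238/21) = I*√12856998/21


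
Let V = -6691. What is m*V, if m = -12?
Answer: 80292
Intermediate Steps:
m*V = -12*(-6691) = 80292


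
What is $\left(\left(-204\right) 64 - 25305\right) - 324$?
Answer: $-38685$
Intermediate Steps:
$\left(\left(-204\right) 64 - 25305\right) - 324 = \left(-13056 - 25305\right) - 324 = -38361 - 324 = -38685$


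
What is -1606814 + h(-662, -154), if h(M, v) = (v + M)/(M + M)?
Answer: -531855230/331 ≈ -1.6068e+6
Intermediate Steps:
h(M, v) = (M + v)/(2*M) (h(M, v) = (M + v)/((2*M)) = (M + v)*(1/(2*M)) = (M + v)/(2*M))
-1606814 + h(-662, -154) = -1606814 + (½)*(-662 - 154)/(-662) = -1606814 + (½)*(-1/662)*(-816) = -1606814 + 204/331 = -531855230/331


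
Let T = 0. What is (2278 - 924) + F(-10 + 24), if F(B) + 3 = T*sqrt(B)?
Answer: 1351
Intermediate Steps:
F(B) = -3 (F(B) = -3 + 0*sqrt(B) = -3 + 0 = -3)
(2278 - 924) + F(-10 + 24) = (2278 - 924) - 3 = 1354 - 3 = 1351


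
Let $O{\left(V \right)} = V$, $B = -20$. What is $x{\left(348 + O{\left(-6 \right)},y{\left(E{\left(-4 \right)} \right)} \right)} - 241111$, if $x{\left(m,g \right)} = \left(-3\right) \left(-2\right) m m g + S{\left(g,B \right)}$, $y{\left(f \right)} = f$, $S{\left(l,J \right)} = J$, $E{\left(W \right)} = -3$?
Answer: $-2346483$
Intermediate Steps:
$x{\left(m,g \right)} = -20 + 6 g m^{2}$ ($x{\left(m,g \right)} = \left(-3\right) \left(-2\right) m m g - 20 = 6 m m g - 20 = 6 m^{2} g - 20 = 6 g m^{2} - 20 = -20 + 6 g m^{2}$)
$x{\left(348 + O{\left(-6 \right)},y{\left(E{\left(-4 \right)} \right)} \right)} - 241111 = \left(-20 + 6 \left(-3\right) \left(348 - 6\right)^{2}\right) - 241111 = \left(-20 + 6 \left(-3\right) 342^{2}\right) - 241111 = \left(-20 + 6 \left(-3\right) 116964\right) - 241111 = \left(-20 - 2105352\right) - 241111 = -2105372 - 241111 = -2346483$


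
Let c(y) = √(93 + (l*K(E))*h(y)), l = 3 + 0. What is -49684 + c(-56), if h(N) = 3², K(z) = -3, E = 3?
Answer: -49684 + 2*√3 ≈ -49681.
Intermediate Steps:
l = 3
h(N) = 9
c(y) = 2*√3 (c(y) = √(93 + (3*(-3))*9) = √(93 - 9*9) = √(93 - 81) = √12 = 2*√3)
-49684 + c(-56) = -49684 + 2*√3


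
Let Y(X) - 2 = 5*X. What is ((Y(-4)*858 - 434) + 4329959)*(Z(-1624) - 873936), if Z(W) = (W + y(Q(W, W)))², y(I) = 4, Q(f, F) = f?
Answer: 7551643483584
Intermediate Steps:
Y(X) = 2 + 5*X
Z(W) = (4 + W)² (Z(W) = (W + 4)² = (4 + W)²)
((Y(-4)*858 - 434) + 4329959)*(Z(-1624) - 873936) = (((2 + 5*(-4))*858 - 434) + 4329959)*((4 - 1624)² - 873936) = (((2 - 20)*858 - 434) + 4329959)*((-1620)² - 873936) = ((-18*858 - 434) + 4329959)*(2624400 - 873936) = ((-15444 - 434) + 4329959)*1750464 = (-15878 + 4329959)*1750464 = 4314081*1750464 = 7551643483584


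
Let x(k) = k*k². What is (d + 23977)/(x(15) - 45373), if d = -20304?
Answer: -3673/41998 ≈ -0.087457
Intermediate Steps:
x(k) = k³
(d + 23977)/(x(15) - 45373) = (-20304 + 23977)/(15³ - 45373) = 3673/(3375 - 45373) = 3673/(-41998) = 3673*(-1/41998) = -3673/41998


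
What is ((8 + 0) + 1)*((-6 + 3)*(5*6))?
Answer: -810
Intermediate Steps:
((8 + 0) + 1)*((-6 + 3)*(5*6)) = (8 + 1)*(-3*30) = 9*(-90) = -810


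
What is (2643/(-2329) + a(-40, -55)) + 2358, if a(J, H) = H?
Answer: 5361044/2329 ≈ 2301.9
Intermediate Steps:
(2643/(-2329) + a(-40, -55)) + 2358 = (2643/(-2329) - 55) + 2358 = (2643*(-1/2329) - 55) + 2358 = (-2643/2329 - 55) + 2358 = -130738/2329 + 2358 = 5361044/2329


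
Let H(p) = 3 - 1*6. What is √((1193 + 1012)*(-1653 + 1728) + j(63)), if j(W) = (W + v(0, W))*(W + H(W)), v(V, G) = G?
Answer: 9*√2135 ≈ 415.85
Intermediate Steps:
H(p) = -3 (H(p) = 3 - 6 = -3)
j(W) = 2*W*(-3 + W) (j(W) = (W + W)*(W - 3) = (2*W)*(-3 + W) = 2*W*(-3 + W))
√((1193 + 1012)*(-1653 + 1728) + j(63)) = √((1193 + 1012)*(-1653 + 1728) + 2*63*(-3 + 63)) = √(2205*75 + 2*63*60) = √(165375 + 7560) = √172935 = 9*√2135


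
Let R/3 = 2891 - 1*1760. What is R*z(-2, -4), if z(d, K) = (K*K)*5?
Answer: 271440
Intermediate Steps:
R = 3393 (R = 3*(2891 - 1*1760) = 3*(2891 - 1760) = 3*1131 = 3393)
z(d, K) = 5*K² (z(d, K) = K²*5 = 5*K²)
R*z(-2, -4) = 3393*(5*(-4)²) = 3393*(5*16) = 3393*80 = 271440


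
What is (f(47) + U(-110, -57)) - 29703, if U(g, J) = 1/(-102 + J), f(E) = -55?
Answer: -4731523/159 ≈ -29758.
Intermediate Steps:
(f(47) + U(-110, -57)) - 29703 = (-55 + 1/(-102 - 57)) - 29703 = (-55 + 1/(-159)) - 29703 = (-55 - 1/159) - 29703 = -8746/159 - 29703 = -4731523/159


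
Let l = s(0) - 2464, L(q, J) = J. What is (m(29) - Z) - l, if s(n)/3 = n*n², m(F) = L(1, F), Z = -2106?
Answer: 4599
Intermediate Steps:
m(F) = F
s(n) = 3*n³ (s(n) = 3*(n*n²) = 3*n³)
l = -2464 (l = 3*0³ - 2464 = 3*0 - 2464 = 0 - 2464 = -2464)
(m(29) - Z) - l = (29 - 1*(-2106)) - 1*(-2464) = (29 + 2106) + 2464 = 2135 + 2464 = 4599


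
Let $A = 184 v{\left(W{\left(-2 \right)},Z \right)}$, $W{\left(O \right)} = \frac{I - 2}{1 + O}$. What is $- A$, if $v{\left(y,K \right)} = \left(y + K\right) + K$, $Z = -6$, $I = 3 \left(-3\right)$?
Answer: $184$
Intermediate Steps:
$I = -9$
$W{\left(O \right)} = - \frac{11}{1 + O}$ ($W{\left(O \right)} = \frac{-9 - 2}{1 + O} = - \frac{11}{1 + O}$)
$v{\left(y,K \right)} = y + 2 K$ ($v{\left(y,K \right)} = \left(K + y\right) + K = y + 2 K$)
$A = -184$ ($A = 184 \left(- \frac{11}{1 - 2} + 2 \left(-6\right)\right) = 184 \left(- \frac{11}{-1} - 12\right) = 184 \left(\left(-11\right) \left(-1\right) - 12\right) = 184 \left(11 - 12\right) = 184 \left(-1\right) = -184$)
$- A = \left(-1\right) \left(-184\right) = 184$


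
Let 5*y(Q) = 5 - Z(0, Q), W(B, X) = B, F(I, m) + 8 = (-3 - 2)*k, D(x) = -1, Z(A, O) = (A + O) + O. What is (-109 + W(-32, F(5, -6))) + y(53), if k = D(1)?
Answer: -806/5 ≈ -161.20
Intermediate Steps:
Z(A, O) = A + 2*O
k = -1
F(I, m) = -3 (F(I, m) = -8 + (-3 - 2)*(-1) = -8 - 5*(-1) = -8 + 5 = -3)
y(Q) = 1 - 2*Q/5 (y(Q) = (5 - (0 + 2*Q))/5 = (5 - 2*Q)/5 = 1 - 2*Q/5)
(-109 + W(-32, F(5, -6))) + y(53) = (-109 - 32) + (1 - 2/5*53) = -141 + (1 - 106/5) = -141 - 101/5 = -806/5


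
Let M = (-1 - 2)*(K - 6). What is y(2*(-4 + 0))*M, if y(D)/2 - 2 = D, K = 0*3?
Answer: -216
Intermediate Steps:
K = 0
y(D) = 4 + 2*D
M = 18 (M = (-1 - 2)*(0 - 6) = -3*(-6) = 18)
y(2*(-4 + 0))*M = (4 + 2*(2*(-4 + 0)))*18 = (4 + 2*(2*(-4)))*18 = (4 + 2*(-8))*18 = (4 - 16)*18 = -12*18 = -216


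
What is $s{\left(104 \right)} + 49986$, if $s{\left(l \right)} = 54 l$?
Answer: $55602$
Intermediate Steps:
$s{\left(104 \right)} + 49986 = 54 \cdot 104 + 49986 = 5616 + 49986 = 55602$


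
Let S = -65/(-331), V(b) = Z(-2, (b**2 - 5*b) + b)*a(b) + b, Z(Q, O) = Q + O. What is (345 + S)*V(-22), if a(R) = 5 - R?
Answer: 1755947680/331 ≈ 5.3050e+6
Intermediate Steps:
Z(Q, O) = O + Q
V(b) = b + (5 - b)*(-2 + b**2 - 4*b) (V(b) = (((b**2 - 5*b) + b) - 2)*(5 - b) + b = ((b**2 - 4*b) - 2)*(5 - b) + b = (-2 + b**2 - 4*b)*(5 - b) + b = (5 - b)*(-2 + b**2 - 4*b) + b = b + (5 - b)*(-2 + b**2 - 4*b))
S = 65/331 (S = -65*(-1/331) = 65/331 ≈ 0.19637)
(345 + S)*V(-22) = (345 + 65/331)*(-22 - (-5 - 22)*(-2 - 22*(-4 - 22))) = 114260*(-22 - 1*(-27)*(-2 - 22*(-26)))/331 = 114260*(-22 - 1*(-27)*(-2 + 572))/331 = 114260*(-22 - 1*(-27)*570)/331 = 114260*(-22 + 15390)/331 = (114260/331)*15368 = 1755947680/331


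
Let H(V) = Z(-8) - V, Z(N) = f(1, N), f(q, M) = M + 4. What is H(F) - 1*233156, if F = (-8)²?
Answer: -233224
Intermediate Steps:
f(q, M) = 4 + M
Z(N) = 4 + N
F = 64
H(V) = -4 - V (H(V) = (4 - 8) - V = -4 - V)
H(F) - 1*233156 = (-4 - 1*64) - 1*233156 = (-4 - 64) - 233156 = -68 - 233156 = -233224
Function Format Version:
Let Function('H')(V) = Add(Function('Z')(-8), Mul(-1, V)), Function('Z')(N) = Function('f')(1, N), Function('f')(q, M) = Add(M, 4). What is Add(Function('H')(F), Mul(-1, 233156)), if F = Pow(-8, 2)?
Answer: -233224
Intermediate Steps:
Function('f')(q, M) = Add(4, M)
Function('Z')(N) = Add(4, N)
F = 64
Function('H')(V) = Add(-4, Mul(-1, V)) (Function('H')(V) = Add(Add(4, -8), Mul(-1, V)) = Add(-4, Mul(-1, V)))
Add(Function('H')(F), Mul(-1, 233156)) = Add(Add(-4, Mul(-1, 64)), Mul(-1, 233156)) = Add(Add(-4, -64), -233156) = Add(-68, -233156) = -233224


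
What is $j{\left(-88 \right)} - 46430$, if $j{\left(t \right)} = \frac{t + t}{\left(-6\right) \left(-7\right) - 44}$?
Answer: $-46342$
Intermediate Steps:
$j{\left(t \right)} = - t$ ($j{\left(t \right)} = \frac{2 t}{42 - 44} = \frac{2 t}{-2} = 2 t \left(- \frac{1}{2}\right) = - t$)
$j{\left(-88 \right)} - 46430 = \left(-1\right) \left(-88\right) - 46430 = 88 - 46430 = -46342$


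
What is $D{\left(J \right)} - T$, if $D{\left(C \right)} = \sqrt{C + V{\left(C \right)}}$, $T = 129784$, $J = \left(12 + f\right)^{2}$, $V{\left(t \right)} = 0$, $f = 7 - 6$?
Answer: $-129771$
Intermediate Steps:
$f = 1$
$J = 169$ ($J = \left(12 + 1\right)^{2} = 13^{2} = 169$)
$D{\left(C \right)} = \sqrt{C}$ ($D{\left(C \right)} = \sqrt{C + 0} = \sqrt{C}$)
$D{\left(J \right)} - T = \sqrt{169} - 129784 = 13 - 129784 = -129771$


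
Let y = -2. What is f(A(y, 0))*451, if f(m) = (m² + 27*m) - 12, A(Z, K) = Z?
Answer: -27962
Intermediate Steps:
f(m) = -12 + m² + 27*m
f(A(y, 0))*451 = (-12 + (-2)² + 27*(-2))*451 = (-12 + 4 - 54)*451 = -62*451 = -27962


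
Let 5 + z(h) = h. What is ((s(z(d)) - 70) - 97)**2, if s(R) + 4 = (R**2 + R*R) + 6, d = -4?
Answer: 9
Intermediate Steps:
z(h) = -5 + h
s(R) = 2 + 2*R**2 (s(R) = -4 + ((R**2 + R*R) + 6) = -4 + ((R**2 + R**2) + 6) = -4 + (2*R**2 + 6) = -4 + (6 + 2*R**2) = 2 + 2*R**2)
((s(z(d)) - 70) - 97)**2 = (((2 + 2*(-5 - 4)**2) - 70) - 97)**2 = (((2 + 2*(-9)**2) - 70) - 97)**2 = (((2 + 2*81) - 70) - 97)**2 = (((2 + 162) - 70) - 97)**2 = ((164 - 70) - 97)**2 = (94 - 97)**2 = (-3)**2 = 9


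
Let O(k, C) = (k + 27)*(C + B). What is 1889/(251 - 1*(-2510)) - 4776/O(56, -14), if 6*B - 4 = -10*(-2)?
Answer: 7377203/1145815 ≈ 6.4384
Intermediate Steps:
B = 4 (B = ⅔ + (-10*(-2))/6 = ⅔ + (⅙)*20 = ⅔ + 10/3 = 4)
O(k, C) = (4 + C)*(27 + k) (O(k, C) = (k + 27)*(C + 4) = (27 + k)*(4 + C) = (4 + C)*(27 + k))
1889/(251 - 1*(-2510)) - 4776/O(56, -14) = 1889/(251 - 1*(-2510)) - 4776/(108 + 4*56 + 27*(-14) - 14*56) = 1889/(251 + 2510) - 4776/(108 + 224 - 378 - 784) = 1889/2761 - 4776/(-830) = 1889*(1/2761) - 4776*(-1/830) = 1889/2761 + 2388/415 = 7377203/1145815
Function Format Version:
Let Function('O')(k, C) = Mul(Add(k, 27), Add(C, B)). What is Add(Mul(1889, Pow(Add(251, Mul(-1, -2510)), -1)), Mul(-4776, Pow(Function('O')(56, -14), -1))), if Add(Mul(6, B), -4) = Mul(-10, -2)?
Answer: Rational(7377203, 1145815) ≈ 6.4384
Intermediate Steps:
B = 4 (B = Add(Rational(2, 3), Mul(Rational(1, 6), Mul(-10, -2))) = Add(Rational(2, 3), Mul(Rational(1, 6), 20)) = Add(Rational(2, 3), Rational(10, 3)) = 4)
Function('O')(k, C) = Mul(Add(4, C), Add(27, k)) (Function('O')(k, C) = Mul(Add(k, 27), Add(C, 4)) = Mul(Add(27, k), Add(4, C)) = Mul(Add(4, C), Add(27, k)))
Add(Mul(1889, Pow(Add(251, Mul(-1, -2510)), -1)), Mul(-4776, Pow(Function('O')(56, -14), -1))) = Add(Mul(1889, Pow(Add(251, Mul(-1, -2510)), -1)), Mul(-4776, Pow(Add(108, Mul(4, 56), Mul(27, -14), Mul(-14, 56)), -1))) = Add(Mul(1889, Pow(Add(251, 2510), -1)), Mul(-4776, Pow(Add(108, 224, -378, -784), -1))) = Add(Mul(1889, Pow(2761, -1)), Mul(-4776, Pow(-830, -1))) = Add(Mul(1889, Rational(1, 2761)), Mul(-4776, Rational(-1, 830))) = Add(Rational(1889, 2761), Rational(2388, 415)) = Rational(7377203, 1145815)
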